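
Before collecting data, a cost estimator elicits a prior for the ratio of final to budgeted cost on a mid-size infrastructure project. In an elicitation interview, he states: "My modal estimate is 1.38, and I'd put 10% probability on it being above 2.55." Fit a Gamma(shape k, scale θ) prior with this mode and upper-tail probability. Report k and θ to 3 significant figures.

k ≈ 6.06, θ ≈ 0.273

Gamma(k,θ) with k>1 has mode (k−1)θ, so θ = 1.38/(k−1).
Need P(X < 2.55) = 0.9 with θ tied to k this way. Start at k = 2, θ = 1.38: P(X<2.55) ≈ 0.551.
Too low — raise k to concentrate. Iterating converges to k ≈ 6.06.
Then θ = 1.38/(6.06−1) ≈ 0.273.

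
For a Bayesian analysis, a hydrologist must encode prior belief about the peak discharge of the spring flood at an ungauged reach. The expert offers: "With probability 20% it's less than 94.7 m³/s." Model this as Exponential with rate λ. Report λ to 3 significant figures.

λ ≈ 0.00236

P(T < 94.7) = 1 − e^(−λ·94.7) = 0.2, so λ = −ln(1−0.2)/94.7 = −ln(0.8)/94.7 = 0.00236.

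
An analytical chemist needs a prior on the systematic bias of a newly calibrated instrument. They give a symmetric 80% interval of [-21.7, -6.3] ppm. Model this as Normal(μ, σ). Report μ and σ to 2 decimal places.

A symmetric 80% interval runs μ ± z·σ with z = 1.282.
Half-width = 7.7, so σ = 7.7/1.282 = 6.01.
μ is the interval midpoint, -14.00.

μ = -14.00, σ = 6.01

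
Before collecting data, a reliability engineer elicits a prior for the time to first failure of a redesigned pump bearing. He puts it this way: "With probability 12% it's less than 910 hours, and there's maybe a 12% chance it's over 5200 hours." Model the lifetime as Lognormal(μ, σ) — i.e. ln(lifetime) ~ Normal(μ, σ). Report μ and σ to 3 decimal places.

μ ≈ 7.685, σ ≈ 0.742

If T ~ Lognormal(μ,σ) then ln T ~ Normal(μ,σ), so the p-quantile of ln T is μ + z_p·σ.
ln(910) = 6.813 and ln(5200) = 8.556; z_{0.12} = -1.175, z_{0.88} = 1.175.
σ = (8.556 − 6.813)/(1.175 − (-1.175)) = 0.742.
μ = 6.813 − (-1.175)·0.742 = 7.685.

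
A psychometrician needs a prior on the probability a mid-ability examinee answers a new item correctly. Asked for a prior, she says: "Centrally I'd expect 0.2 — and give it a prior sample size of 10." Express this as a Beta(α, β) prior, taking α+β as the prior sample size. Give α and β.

α = 2, β = 8

Under the effective-sample-size interpretation, Beta(α, β) has prior mean α/(α+β) and prior sample size α+β.
So α+β = 10 and α/(α+β) = 0.2, giving α = 0.2·10 = 2 and β = 10 − 2 = 8.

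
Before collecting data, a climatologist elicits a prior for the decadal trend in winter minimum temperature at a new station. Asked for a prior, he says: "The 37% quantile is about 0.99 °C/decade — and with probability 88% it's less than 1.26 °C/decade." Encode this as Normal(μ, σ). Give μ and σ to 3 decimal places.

For Normal(μ,σ), the p-quantile is μ + z_p·σ. Here z_{0.37} = -0.3319, z_{0.88} = 1.175.
So 0.99 = μ − 0.3319σ and 1.26 = μ + 1.175σ.
Subtracting: σ = (1.26 − 0.99)/(1.175 − (-0.3319)) = 0.179.
Then μ = 0.99 − (-0.3319)·0.179 = 1.049.

μ = 1.049, σ = 0.179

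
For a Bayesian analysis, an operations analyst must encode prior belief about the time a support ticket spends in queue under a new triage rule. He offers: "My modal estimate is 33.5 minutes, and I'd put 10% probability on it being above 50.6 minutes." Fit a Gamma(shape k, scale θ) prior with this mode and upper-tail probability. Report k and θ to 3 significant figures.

Gamma(k,θ) with k>1 has mode (k−1)θ, so θ = 33.5/(k−1).
Need P(X < 50.6) = 0.9 with θ tied to k this way. Start at k = 2, θ = 33.5: P(X<50.6) ≈ 0.446.
Too low — raise k to concentrate. Iterating converges to k ≈ 11.9.
Then θ = 33.5/(11.9−1) ≈ 3.06.

k ≈ 11.9, θ ≈ 3.06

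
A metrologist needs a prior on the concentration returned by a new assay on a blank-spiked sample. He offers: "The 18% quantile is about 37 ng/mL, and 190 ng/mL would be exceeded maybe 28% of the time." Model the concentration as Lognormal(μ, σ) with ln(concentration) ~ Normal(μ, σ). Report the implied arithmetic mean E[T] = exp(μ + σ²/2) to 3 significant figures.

E[T] ≈ 183 ng/mL

If T ~ Lognormal(μ,σ) then ln T ~ Normal(μ,σ), so the p-quantile of ln T is μ + z_p·σ.
ln(37) = 3.611 and ln(190) = 5.247; z_{0.18} = -0.9154, z_{0.72} = 0.5828.
σ = (5.247 − 3.611)/(0.5828 − (-0.9154)) = 1.092.
μ = 3.611 − (-0.9154)·1.092 = 4.611.
E[T] = exp(μ + σ²/2) = exp(4.611 + 0.5963) = 183 ng/mL.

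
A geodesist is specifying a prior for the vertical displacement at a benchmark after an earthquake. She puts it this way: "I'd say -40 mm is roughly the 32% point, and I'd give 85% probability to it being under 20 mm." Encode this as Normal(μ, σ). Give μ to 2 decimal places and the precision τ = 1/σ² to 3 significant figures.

μ = -21.34, τ = 0.000628

The p-quantile of Normal(μ,σ) is μ + z_p·σ, with z_{0.32} = -0.4677 and z_{0.85} = 1.036.
Eliminate σ: μ = (z₂·x₁ − z₁·x₂)/(z₂ − z₁) = (1.036·-40 − (-0.4677)·20)/1.504 = -21.34.
Then σ = (x₂ − x₁)/(z₂ − z₁) = (20 − -40)/1.504 = 39.89.
Precision τ = 1/σ² = 1/39.89² = 0.000628.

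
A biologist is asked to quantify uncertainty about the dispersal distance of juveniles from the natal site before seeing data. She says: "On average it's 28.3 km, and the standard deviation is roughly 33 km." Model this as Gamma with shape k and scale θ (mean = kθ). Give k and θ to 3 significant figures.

For Gamma(k, scale θ): mean = kθ, variance = kθ², so CV = 1/√k.
CV = SD/mean = 33/28.3 = 1.166, hence k = 1/CV² = 0.735.
Then θ = mean/k = 28.3/0.735 = 38.5.

k ≈ 0.735, θ ≈ 38.5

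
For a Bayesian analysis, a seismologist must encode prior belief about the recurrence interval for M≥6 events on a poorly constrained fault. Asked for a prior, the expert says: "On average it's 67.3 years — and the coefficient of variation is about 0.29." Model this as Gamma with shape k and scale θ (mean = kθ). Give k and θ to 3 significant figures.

For Gamma(k, scale θ): mean = kθ, variance = kθ², so CV = 1/√k.
CV = 0.29, hence k = 1/CV² = 11.9.
Then θ = mean/k = 67.3/11.9 = 5.66.

k ≈ 11.9, θ ≈ 5.66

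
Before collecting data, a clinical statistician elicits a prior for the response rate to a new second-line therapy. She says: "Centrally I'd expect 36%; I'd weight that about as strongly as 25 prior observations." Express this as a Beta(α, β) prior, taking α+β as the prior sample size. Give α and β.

α = 9, β = 16

Under the effective-sample-size interpretation, Beta(α, β) has prior mean α/(α+β) and prior sample size α+β.
So α+β = 25 and α/(α+β) = 0.36, giving α = 0.36·25 = 9 and β = 25 − 9 = 16.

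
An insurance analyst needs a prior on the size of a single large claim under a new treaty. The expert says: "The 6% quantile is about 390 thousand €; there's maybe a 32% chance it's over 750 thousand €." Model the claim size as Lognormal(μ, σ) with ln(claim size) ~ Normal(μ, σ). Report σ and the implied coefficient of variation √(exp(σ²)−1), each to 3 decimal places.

σ ≈ 0.323, CV ≈ 0.332

If T ~ Lognormal(μ,σ) then ln T ~ Normal(μ,σ), so the p-quantile of ln T is μ + z_p·σ.
ln(390) = 5.966 and ln(750) = 6.62; z_{0.06} = -1.555, z_{0.68} = 0.4677.
σ = (6.62 − 5.966)/(0.4677 − (-1.555)) = 0.323.
μ = 5.966 − (-1.555)·0.323 = 6.469.
CV = √(exp(σ²)−1) = √(exp(0.1045)−1) = 0.332.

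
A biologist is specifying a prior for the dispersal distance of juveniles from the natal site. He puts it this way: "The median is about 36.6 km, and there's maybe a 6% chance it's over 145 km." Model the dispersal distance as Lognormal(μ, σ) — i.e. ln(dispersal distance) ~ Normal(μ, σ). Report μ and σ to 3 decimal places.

If T ~ Lognormal(μ,σ) then ln T ~ Normal(μ,σ), so the p-quantile of ln T is μ + z_p·σ.
ln(36.6) = 3.6 and ln(145) = 4.977; z_{0.5} = 0, z_{0.94} = 1.555.
σ = (4.977 − 3.6)/(1.555 − (0)) = 0.885.
μ = 3.6 − (0)·0.885 = 3.600.

μ ≈ 3.600, σ ≈ 0.885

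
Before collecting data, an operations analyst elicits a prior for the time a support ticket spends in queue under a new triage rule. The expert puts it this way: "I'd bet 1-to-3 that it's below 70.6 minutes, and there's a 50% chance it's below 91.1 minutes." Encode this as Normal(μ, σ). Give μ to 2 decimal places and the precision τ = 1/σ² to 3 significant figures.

The p-quantile of Normal(μ,σ) is μ + z_p·σ, with z_{0.25} = -0.6745 and z_{0.5} = 0.
Eliminate σ: μ = (z₂·x₁ − z₁·x₂)/(z₂ − z₁) = (0·70.6 − (-0.6745)·91.1)/0.6745 = 91.10.
Then σ = (x₂ − x₁)/(z₂ − z₁) = (91.1 − 70.6)/0.6745 = 30.39.
Precision τ = 1/σ² = 1/30.39² = 0.00108.

μ = 91.10, τ = 0.00108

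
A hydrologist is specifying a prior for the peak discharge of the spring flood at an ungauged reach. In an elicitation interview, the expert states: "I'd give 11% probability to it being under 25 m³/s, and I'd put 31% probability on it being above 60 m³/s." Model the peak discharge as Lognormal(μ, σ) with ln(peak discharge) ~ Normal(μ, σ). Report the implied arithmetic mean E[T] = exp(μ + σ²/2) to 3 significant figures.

E[T] ≈ 53.1 m³/s

If T ~ Lognormal(μ,σ) then ln T ~ Normal(μ,σ), so the p-quantile of ln T is μ + z_p·σ.
ln(25) = 3.219 and ln(60) = 4.094; z_{0.11} = -1.227, z_{0.69} = 0.4959.
σ = (4.094 − 3.219)/(0.4959 − (-1.227)) = 0.508.
μ = 3.219 − (-1.227)·0.508 = 3.842.
E[T] = exp(μ + σ²/2) = exp(3.842 + 0.1292) = 53.1 m³/s.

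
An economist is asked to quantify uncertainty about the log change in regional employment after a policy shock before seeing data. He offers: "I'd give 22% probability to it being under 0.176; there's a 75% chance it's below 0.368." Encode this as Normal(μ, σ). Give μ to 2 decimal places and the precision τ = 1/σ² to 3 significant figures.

μ = 0.28, τ = 56.8

For Normal(μ,σ), the p-quantile is μ + z_p·σ. Here z_{0.22} = -0.7722, z_{0.75} = 0.6745.
So 0.176 = μ − 0.7722σ and 0.368 = μ + 0.6745σ.
Subtracting: σ = (0.368 − 0.176)/(0.6745 − (-0.7722)) = 0.13.
Then μ = 0.176 − (-0.7722)·0.13 = 0.28.
Precision τ = 1/σ² = 1/0.1327² = 56.8.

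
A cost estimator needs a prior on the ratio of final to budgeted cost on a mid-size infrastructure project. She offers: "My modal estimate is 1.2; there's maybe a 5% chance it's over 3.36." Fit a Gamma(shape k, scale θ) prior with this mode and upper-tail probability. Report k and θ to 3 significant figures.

Gamma(k,θ) with k>1 has mode (k−1)θ, so θ = 1.2/(k−1).
Need P(X < 3.36) = 0.95 with θ tied to k this way. Start at k = 2, θ = 1.2: P(X<3.36) ≈ 0.769.
Too low — raise k to concentrate. Iterating converges to k ≈ 3.52.
Then θ = 1.2/(3.52−1) ≈ 0.475.

k ≈ 3.52, θ ≈ 0.475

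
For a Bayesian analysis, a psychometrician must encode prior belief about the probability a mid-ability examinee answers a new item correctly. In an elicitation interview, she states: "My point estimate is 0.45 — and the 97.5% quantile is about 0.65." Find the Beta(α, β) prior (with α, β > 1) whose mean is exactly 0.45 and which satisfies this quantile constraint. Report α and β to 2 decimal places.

α ≈ 10.47, β ≈ 12.80

With mean 0.45 fixed, write α = 0.45s, β = 0.55s where s = α+β.
Need P(θ < 0.65) = 0.975 under Beta(0.45s, 0.55s). Normal approximation: (q−m)/√(m(1−m)/s) ≈ z_{0.975} = 1.96, so s ≈ 0.45·0.55·(1.96)²/(0.65−0.45)² = 23.8.
At s = 23.8: P(θ<0.65) ≈ 0.976. Adjusting to match 0.975 gives s ≈ 23.27.
So α = 0.45·23.27 ≈ 10.47, β = 0.55·23.27 ≈ 12.80.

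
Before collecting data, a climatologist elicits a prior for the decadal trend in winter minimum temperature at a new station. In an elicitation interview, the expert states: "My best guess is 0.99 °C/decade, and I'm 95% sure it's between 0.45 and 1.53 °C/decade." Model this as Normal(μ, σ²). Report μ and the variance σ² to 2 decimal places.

A symmetric 95% interval runs μ ± z·σ with z = 1.96.
Half-width = 0.54, so σ = 0.54/1.96 = 0.276 and σ² = 0.08.
μ is the stated best guess, 0.99.

μ = 0.99, σ² = 0.08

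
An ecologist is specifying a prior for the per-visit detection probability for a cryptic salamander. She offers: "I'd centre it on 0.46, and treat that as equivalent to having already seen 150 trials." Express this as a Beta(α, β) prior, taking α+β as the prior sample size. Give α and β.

α = 69, β = 81

Under the effective-sample-size interpretation, Beta(α, β) has prior mean α/(α+β) and prior sample size α+β.
So α+β = 150 and α/(α+β) = 0.46, giving α = 0.46·150 = 69 and β = 150 − 69 = 81.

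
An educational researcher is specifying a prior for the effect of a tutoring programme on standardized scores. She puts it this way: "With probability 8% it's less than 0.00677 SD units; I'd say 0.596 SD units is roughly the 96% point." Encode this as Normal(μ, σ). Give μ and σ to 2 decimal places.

The p-quantile of Normal(μ,σ) is μ + z_p·σ, with z_{0.08} = -1.405 and z_{0.96} = 1.751.
Eliminate σ: μ = (z₂·x₁ − z₁·x₂)/(z₂ − z₁) = (1.751·0.00677 − (-1.405)·0.596)/3.156 = 0.27.
Then σ = (x₂ − x₁)/(z₂ − z₁) = (0.596 − 0.00677)/3.156 = 0.19.

μ = 0.27, σ = 0.19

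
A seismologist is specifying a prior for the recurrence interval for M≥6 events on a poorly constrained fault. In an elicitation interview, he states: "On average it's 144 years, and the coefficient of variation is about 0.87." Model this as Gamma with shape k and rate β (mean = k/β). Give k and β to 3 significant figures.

k ≈ 1.32, β ≈ 0.00917

For Gamma(k, rate β): mean = k/β, variance = k/β², so CV = 1/√k.
CV = 0.87, hence k = 1/CV² = 1.32.
Then β = k/mean = 1.32/144 = 0.00917.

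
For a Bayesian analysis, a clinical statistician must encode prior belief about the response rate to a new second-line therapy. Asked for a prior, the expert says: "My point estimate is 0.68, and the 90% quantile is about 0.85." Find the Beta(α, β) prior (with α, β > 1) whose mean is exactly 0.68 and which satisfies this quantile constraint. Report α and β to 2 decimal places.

With mean 0.68 fixed, write α = 0.68s, β = 0.32s where s = α+β.
Need P(θ < 0.85) = 0.9 under Beta(0.68s, 0.32s). Normal approximation: (q−m)/√(m(1−m)/s) ≈ z_{0.9} = 1.28, so s ≈ 0.68·0.32·(1.28)²/(0.85−0.68)² = 12.4.
At s = 12.4: P(θ<0.85) ≈ 0.918. Adjusting to match 0.9 gives s ≈ 10.71.
So α = 0.68·10.71 ≈ 7.28, β = 0.32·10.71 ≈ 3.43.

α ≈ 7.28, β ≈ 3.43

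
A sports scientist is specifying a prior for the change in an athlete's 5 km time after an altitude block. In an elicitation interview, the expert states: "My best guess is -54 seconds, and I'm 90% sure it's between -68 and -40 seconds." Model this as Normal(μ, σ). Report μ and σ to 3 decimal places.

μ = -54.000, σ = 8.511

A symmetric 90% interval runs μ ± z·σ with z = 1.645.
Half-width = 14, so σ = 14/1.645 = 8.511.
μ is the stated best guess, -54.000.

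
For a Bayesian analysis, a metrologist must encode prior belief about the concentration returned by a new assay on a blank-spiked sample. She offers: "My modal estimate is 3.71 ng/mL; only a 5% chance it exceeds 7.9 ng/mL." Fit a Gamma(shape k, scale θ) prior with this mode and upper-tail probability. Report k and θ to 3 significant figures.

Gamma(k,θ) with k>1 has mode (k−1)θ, so θ = 3.71/(k−1).
Need P(X < 7.9) = 0.95 with θ tied to k this way. Start at k = 2, θ = 3.71: P(X<7.9) ≈ 0.628.
Too low — raise k to concentrate. Iterating converges to k ≈ 5.83.
Then θ = 3.71/(5.83−1) ≈ 0.768.

k ≈ 5.83, θ ≈ 0.768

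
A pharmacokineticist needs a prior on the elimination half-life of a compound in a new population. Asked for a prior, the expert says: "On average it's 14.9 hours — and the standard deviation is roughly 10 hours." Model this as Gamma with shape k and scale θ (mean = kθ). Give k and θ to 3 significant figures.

For Gamma(k, scale θ): mean = kθ, variance = kθ², so CV = 1/√k.
CV = SD/mean = 10/14.9 = 0.6711, hence k = 1/CV² = 2.22.
Then θ = mean/k = 14.9/2.22 = 6.71.

k ≈ 2.22, θ ≈ 6.71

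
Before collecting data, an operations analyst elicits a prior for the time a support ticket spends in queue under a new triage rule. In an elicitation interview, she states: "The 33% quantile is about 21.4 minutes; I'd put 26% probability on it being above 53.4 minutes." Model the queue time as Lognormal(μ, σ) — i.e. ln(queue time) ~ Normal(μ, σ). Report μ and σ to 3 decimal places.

If T ~ Lognormal(μ,σ) then ln T ~ Normal(μ,σ), so the p-quantile of ln T is μ + z_p·σ.
ln(21.4) = 3.063 and ln(53.4) = 3.978; z_{0.33} = -0.4399, z_{0.74} = 0.6433.
σ = (3.978 − 3.063)/(0.6433 − (-0.4399)) = 0.844.
μ = 3.063 − (-0.4399)·0.844 = 3.435.

μ ≈ 3.435, σ ≈ 0.844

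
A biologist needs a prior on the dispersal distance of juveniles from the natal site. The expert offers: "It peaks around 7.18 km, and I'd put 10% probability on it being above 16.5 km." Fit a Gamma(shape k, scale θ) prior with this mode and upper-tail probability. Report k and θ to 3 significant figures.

k ≈ 3.78, θ ≈ 2.58

Gamma(k,θ) with k>1 has mode (k−1)θ, so θ = 7.18/(k−1).
Need P(X < 16.5) = 0.9 with θ tied to k this way. Start at k = 2, θ = 7.18: P(X<16.5) ≈ 0.669.
Too low — raise k to concentrate. Iterating converges to k ≈ 3.78.
Then θ = 7.18/(3.78−1) ≈ 2.58.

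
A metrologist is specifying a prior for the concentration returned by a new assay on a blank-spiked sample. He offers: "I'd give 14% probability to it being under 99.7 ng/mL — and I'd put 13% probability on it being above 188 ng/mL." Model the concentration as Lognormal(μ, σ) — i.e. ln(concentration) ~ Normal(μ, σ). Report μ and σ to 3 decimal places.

If T ~ Lognormal(μ,σ) then ln T ~ Normal(μ,σ), so the p-quantile of ln T is μ + z_p·σ.
ln(99.7) = 4.602 and ln(188) = 5.236; z_{0.14} = -1.08, z_{0.87} = 1.126.
σ = (5.236 − 4.602)/(1.126 − (-1.08)) = 0.287.
μ = 4.602 − (-1.08)·0.287 = 4.913.

μ ≈ 4.913, σ ≈ 0.287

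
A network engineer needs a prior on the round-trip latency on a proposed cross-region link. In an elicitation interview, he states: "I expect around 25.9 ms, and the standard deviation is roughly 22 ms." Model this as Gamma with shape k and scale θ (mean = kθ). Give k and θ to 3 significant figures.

For Gamma(k, scale θ): mean = kθ, variance = kθ², so CV = 1/√k.
CV = SD/mean = 22/25.9 = 0.8494, hence k = 1/CV² = 1.39.
Then θ = mean/k = 25.9/1.39 = 18.7.

k ≈ 1.39, θ ≈ 18.7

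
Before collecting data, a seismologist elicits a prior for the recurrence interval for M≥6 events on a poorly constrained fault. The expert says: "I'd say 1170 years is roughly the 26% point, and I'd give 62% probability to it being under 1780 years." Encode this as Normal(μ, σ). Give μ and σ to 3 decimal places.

μ = 1583.607, σ = 642.900

The p-quantile of Normal(μ,σ) is μ + z_p·σ, with z_{0.26} = -0.6433 and z_{0.62} = 0.3055.
Eliminate σ: μ = (z₂·x₁ − z₁·x₂)/(z₂ − z₁) = (0.3055·1170 − (-0.6433)·1780)/0.9488 = 1583.607.
Then σ = (x₂ − x₁)/(z₂ − z₁) = (1780 − 1170)/0.9488 = 642.900.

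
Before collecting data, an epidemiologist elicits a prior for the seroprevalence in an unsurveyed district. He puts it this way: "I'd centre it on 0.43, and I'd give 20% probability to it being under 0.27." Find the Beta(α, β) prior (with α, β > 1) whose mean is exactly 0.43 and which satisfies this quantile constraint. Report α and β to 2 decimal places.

α ≈ 3.01, β ≈ 3.99

With mean 0.43 fixed, write α = 0.43s, β = 0.57s where s = α+β.
Need P(θ < 0.27) = 0.2 under Beta(0.43s, 0.57s). Normal approximation: (q−m)/√(m(1−m)/s) ≈ z_{0.2} = -0.842, so s ≈ 0.43·0.57·(-0.842)²/(0.27−0.43)² = 6.8.
At s = 6.8: P(θ<0.27) ≈ 0.204. Adjusting to match 0.2 gives s ≈ 7.00.
So α = 0.43·7.00 ≈ 3.01, β = 0.57·7.00 ≈ 3.99.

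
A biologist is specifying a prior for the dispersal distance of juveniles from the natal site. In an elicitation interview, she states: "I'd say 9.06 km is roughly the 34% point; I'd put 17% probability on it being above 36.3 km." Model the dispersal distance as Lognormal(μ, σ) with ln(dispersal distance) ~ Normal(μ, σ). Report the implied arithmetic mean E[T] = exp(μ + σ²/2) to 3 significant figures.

E[T] ≈ 23.1 km

If T ~ Lognormal(μ,σ) then ln T ~ Normal(μ,σ), so the p-quantile of ln T is μ + z_p·σ.
ln(9.06) = 2.204 and ln(36.3) = 3.592; z_{0.34} = -0.4125, z_{0.83} = 0.9542.
σ = (3.592 − 2.204)/(0.9542 − (-0.4125)) = 1.016.
μ = 2.204 − (-0.4125)·1.016 = 2.623.
E[T] = exp(μ + σ²/2) = exp(2.623 + 0.5157) = 23.1 km.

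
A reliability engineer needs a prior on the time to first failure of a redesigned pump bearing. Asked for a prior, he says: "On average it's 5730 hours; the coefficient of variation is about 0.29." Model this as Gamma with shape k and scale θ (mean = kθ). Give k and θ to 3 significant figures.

k ≈ 11.9, θ ≈ 482

For Gamma(k, scale θ): mean = kθ, variance = kθ², so CV = 1/√k.
CV = 0.29, hence k = 1/CV² = 11.9.
Then θ = mean/k = 5730/11.9 = 482.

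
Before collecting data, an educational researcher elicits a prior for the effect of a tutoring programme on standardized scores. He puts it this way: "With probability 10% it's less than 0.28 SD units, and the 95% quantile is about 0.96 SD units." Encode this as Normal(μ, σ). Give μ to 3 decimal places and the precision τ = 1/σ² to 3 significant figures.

For Normal(μ,σ), the p-quantile is μ + z_p·σ. Here z_{0.1} = -1.282, z_{0.95} = 1.645.
So 0.28 = μ − 1.282σ and 0.96 = μ + 1.645σ.
Subtracting: σ = (0.96 − 0.28)/(1.645 − (-1.282)) = 0.232.
Then μ = 0.28 − (-1.282)·0.232 = 0.578.
Precision τ = 1/σ² = 1/0.2324² = 18.5.

μ = 0.578, τ = 18.5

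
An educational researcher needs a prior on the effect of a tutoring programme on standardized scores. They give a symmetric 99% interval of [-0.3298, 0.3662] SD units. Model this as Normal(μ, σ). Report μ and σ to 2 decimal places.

μ = 0.02, σ = 0.14

A symmetric 99% interval runs μ ± z·σ with z = 2.576.
Half-width = 0.348, so σ = 0.348/2.576 = 0.14.
μ is the interval midpoint, 0.02.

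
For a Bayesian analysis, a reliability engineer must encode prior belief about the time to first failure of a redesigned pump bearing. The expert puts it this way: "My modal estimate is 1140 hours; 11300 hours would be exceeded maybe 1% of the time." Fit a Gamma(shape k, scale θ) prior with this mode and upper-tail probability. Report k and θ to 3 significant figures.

Gamma(k,θ) with k>1 has mode (k−1)θ, so θ = 1140/(k−1).
Need P(X < 11300) = 0.99 with θ tied to k this way. Start at k = 2, θ = 1140: P(X<11300) ≈ 0.999.
Too high — lower k to spread out. Iterating converges to k ≈ 1.59.
Then θ = 1140/(1.59−1) ≈ 1930.

k ≈ 1.59, θ ≈ 1930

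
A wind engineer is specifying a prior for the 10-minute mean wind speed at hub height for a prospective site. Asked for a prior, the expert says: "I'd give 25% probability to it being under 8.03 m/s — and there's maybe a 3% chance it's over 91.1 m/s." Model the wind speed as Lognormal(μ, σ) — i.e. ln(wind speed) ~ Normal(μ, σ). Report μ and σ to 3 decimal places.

μ ≈ 2.724, σ ≈ 0.950

If T ~ Lognormal(μ,σ) then ln T ~ Normal(μ,σ), so the p-quantile of ln T is μ + z_p·σ.
ln(8.03) = 2.083 and ln(91.1) = 4.512; z_{0.25} = -0.6745, z_{0.97} = 1.881.
σ = (4.512 − 2.083)/(1.881 − (-0.6745)) = 0.950.
μ = 2.083 − (-0.6745)·0.950 = 2.724.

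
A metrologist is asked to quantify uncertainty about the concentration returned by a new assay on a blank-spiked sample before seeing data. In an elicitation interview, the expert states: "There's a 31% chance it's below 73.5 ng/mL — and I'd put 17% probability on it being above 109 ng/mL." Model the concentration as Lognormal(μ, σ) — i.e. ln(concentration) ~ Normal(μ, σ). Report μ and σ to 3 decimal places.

μ ≈ 4.432, σ ≈ 0.272

If T ~ Lognormal(μ,σ) then ln T ~ Normal(μ,σ), so the p-quantile of ln T is μ + z_p·σ.
ln(73.5) = 4.297 and ln(109) = 4.691; z_{0.31} = -0.4959, z_{0.83} = 0.9542.
σ = (4.691 − 4.297)/(0.9542 − (-0.4959)) = 0.272.
μ = 4.297 − (-0.4959)·0.272 = 4.432.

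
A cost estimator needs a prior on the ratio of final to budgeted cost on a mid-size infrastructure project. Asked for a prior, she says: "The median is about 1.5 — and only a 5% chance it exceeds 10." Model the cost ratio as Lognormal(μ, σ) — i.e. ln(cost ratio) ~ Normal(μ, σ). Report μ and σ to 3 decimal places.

If T ~ Lognormal(μ,σ) then ln T ~ Normal(μ,σ), so the p-quantile of ln T is μ + z_p·σ.
ln(1.5) = 0.4055 and ln(10) = 2.303; z_{0.5} = 0, z_{0.95} = 1.645.
σ = (2.303 − 0.4055)/(1.645 − (0)) = 1.153.
μ = 0.4055 − (0)·1.153 = 0.405.

μ ≈ 0.405, σ ≈ 1.153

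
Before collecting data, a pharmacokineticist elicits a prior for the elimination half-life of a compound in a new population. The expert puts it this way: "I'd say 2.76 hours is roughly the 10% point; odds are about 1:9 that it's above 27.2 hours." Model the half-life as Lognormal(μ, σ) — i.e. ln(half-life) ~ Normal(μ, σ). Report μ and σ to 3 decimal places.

If T ~ Lognormal(μ,σ) then ln T ~ Normal(μ,σ), so the p-quantile of ln T is μ + z_p·σ.
ln(2.76) = 1.015 and ln(27.2) = 3.303; z_{0.1} = -1.282, z_{0.9} = 1.282.
σ = (3.303 − 1.015)/(1.282 − (-1.282)) = 0.893.
μ = 1.015 − (-1.282)·0.893 = 2.159.

μ ≈ 2.159, σ ≈ 0.893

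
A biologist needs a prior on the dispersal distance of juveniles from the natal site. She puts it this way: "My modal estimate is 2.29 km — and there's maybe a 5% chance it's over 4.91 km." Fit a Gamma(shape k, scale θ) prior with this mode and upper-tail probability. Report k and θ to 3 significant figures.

Gamma(k,θ) with k>1 has mode (k−1)θ, so θ = 2.29/(k−1).
Need P(X < 4.91) = 0.95 with θ tied to k this way. Start at k = 2, θ = 2.29: P(X<4.91) ≈ 0.632.
Too low — raise k to concentrate. Iterating converges to k ≈ 5.74.
Then θ = 2.29/(5.74−1) ≈ 0.483.

k ≈ 5.74, θ ≈ 0.483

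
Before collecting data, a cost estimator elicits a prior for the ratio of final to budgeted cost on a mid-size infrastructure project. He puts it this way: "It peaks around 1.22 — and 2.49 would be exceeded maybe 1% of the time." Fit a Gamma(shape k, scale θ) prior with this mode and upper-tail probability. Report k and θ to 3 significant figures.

k ≈ 10.6, θ ≈ 0.127

Gamma(k,θ) with k>1 has mode (k−1)θ, so θ = 1.22/(k−1).
Need P(X < 2.49) = 0.99 with θ tied to k this way. Start at k = 2, θ = 1.22: P(X<2.49) ≈ 0.605.
Too low — raise k to concentrate. Iterating converges to k ≈ 10.6.
Then θ = 1.22/(10.6−1) ≈ 0.127.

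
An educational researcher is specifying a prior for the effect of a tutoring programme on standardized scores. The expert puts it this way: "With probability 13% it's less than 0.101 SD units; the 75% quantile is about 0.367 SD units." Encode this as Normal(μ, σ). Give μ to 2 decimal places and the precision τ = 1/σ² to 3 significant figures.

μ = 0.27, τ = 45.8

For Normal(μ,σ), the p-quantile is μ + z_p·σ. Here z_{0.13} = -1.126, z_{0.75} = 0.6745.
So 0.101 = μ − 1.126σ and 0.367 = μ + 0.6745σ.
Subtracting: σ = (0.367 − 0.101)/(0.6745 − (-1.126)) = 0.15.
Then μ = 0.101 − (-1.126)·0.15 = 0.27.
Precision τ = 1/σ² = 1/0.1477² = 45.8.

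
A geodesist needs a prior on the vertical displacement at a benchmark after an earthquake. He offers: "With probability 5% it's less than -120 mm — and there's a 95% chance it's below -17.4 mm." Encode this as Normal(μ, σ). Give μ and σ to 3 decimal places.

The p-quantile of Normal(μ,σ) is μ + z_p·σ, with z_{0.05} = -1.645 and z_{0.95} = 1.645.
Eliminate σ: μ = (z₂·x₁ − z₁·x₂)/(z₂ − z₁) = (1.645·-120 − (-1.645)·-17.4)/3.29 = -68.700.
Then σ = (x₂ − x₁)/(z₂ − z₁) = (-17.4 − -120)/3.29 = 31.188.

μ = -68.700, σ = 31.188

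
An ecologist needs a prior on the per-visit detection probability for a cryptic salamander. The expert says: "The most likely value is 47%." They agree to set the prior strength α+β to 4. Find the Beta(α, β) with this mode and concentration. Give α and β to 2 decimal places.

α = 1.94, β = 2.06

For α,β > 1 the Beta mode is (α−1)/(α+β−2). With α+β = 4, the mode is (α−1)/2.
Set (α−1)/2 = 0.47 → α = 1 + 0.47·2 = 1.94.
β = 4 − α = 2.06.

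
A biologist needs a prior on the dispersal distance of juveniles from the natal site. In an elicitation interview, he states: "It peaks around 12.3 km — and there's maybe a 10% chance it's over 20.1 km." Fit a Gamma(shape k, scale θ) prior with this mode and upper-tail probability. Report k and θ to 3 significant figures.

k ≈ 8.81, θ ≈ 1.57

Gamma(k,θ) with k>1 has mode (k−1)θ, so θ = 12.3/(k−1).
Need P(X < 20.1) = 0.9 with θ tied to k this way. Start at k = 2, θ = 12.3: P(X<20.1) ≈ 0.486.
Too low — raise k to concentrate. Iterating converges to k ≈ 8.81.
Then θ = 12.3/(8.81−1) ≈ 1.57.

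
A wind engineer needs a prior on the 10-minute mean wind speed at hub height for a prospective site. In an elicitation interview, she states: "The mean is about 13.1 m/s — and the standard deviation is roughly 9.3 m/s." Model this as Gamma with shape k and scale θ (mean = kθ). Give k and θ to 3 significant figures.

For Gamma(k, scale θ): mean = kθ, variance = kθ², so CV = 1/√k.
CV = SD/mean = 9.3/13.1 = 0.7099, hence k = 1/CV² = 1.98.
Then θ = mean/k = 13.1/1.98 = 6.6.

k ≈ 1.98, θ ≈ 6.6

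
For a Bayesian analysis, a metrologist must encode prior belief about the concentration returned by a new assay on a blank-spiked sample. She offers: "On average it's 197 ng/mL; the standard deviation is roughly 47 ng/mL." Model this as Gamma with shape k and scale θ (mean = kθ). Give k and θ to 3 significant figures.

k ≈ 17.6, θ ≈ 11.2

For Gamma(k, scale θ): mean = kθ, variance = kθ², so CV = 1/√k.
CV = SD/mean = 47/197 = 0.2386, hence k = 1/CV² = 17.6.
Then θ = mean/k = 197/17.6 = 11.2.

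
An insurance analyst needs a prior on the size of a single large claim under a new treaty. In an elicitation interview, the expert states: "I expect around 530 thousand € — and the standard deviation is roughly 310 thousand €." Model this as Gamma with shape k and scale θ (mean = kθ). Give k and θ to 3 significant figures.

k ≈ 2.92, θ ≈ 181

For Gamma(k, scale θ): mean = kθ, variance = kθ², so CV = 1/√k.
CV = SD/mean = 310/530 = 0.5849, hence k = 1/CV² = 2.92.
Then θ = mean/k = 530/2.92 = 181.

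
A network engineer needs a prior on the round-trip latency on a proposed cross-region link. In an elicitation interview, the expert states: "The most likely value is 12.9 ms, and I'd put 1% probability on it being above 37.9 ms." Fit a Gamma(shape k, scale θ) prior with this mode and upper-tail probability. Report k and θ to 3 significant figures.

k ≈ 4.9, θ ≈ 3.31

Gamma(k,θ) with k>1 has mode (k−1)θ, so θ = 12.9/(k−1).
Need P(X < 37.9) = 0.99 with θ tied to k this way. Start at k = 2, θ = 12.9: P(X<37.9) ≈ 0.791.
Too low — raise k to concentrate. Iterating converges to k ≈ 4.9.
Then θ = 12.9/(4.9−1) ≈ 3.31.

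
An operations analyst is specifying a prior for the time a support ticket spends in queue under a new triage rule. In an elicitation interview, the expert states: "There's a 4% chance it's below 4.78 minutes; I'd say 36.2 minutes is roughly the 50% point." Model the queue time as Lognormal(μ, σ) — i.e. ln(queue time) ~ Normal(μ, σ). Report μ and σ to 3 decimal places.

If T ~ Lognormal(μ,σ) then ln T ~ Normal(μ,σ), so the p-quantile of ln T is μ + z_p·σ.
ln(4.78) = 1.564 and ln(36.2) = 3.589; z_{0.04} = -1.751, z_{0.5} = 0.
σ = (3.589 − 1.564)/(0 − (-1.751)) = 1.156.
μ = 1.564 − (-1.751)·1.156 = 3.589.

μ ≈ 3.589, σ ≈ 1.156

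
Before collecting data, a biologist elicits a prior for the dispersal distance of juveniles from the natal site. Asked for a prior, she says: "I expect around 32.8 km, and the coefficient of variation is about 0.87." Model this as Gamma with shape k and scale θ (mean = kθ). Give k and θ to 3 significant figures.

k ≈ 1.32, θ ≈ 24.8

For Gamma(k, scale θ): mean = kθ, variance = kθ², so CV = 1/√k.
CV = 0.87, hence k = 1/CV² = 1.32.
Then θ = mean/k = 32.8/1.32 = 24.8.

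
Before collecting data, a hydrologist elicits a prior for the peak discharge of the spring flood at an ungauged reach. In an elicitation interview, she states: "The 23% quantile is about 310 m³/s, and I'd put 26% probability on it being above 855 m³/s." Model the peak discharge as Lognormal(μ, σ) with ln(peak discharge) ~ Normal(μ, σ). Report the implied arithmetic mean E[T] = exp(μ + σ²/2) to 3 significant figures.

E[T] ≈ 698 m³/s

If T ~ Lognormal(μ,σ) then ln T ~ Normal(μ,σ), so the p-quantile of ln T is μ + z_p·σ.
ln(310) = 5.737 and ln(855) = 6.751; z_{0.23} = -0.7388, z_{0.74} = 0.6433.
σ = (6.751 − 5.737)/(0.6433 − (-0.7388)) = 0.734.
μ = 5.737 − (-0.7388)·0.734 = 6.279.
E[T] = exp(μ + σ²/2) = exp(6.279 + 0.2694) = 698 m³/s.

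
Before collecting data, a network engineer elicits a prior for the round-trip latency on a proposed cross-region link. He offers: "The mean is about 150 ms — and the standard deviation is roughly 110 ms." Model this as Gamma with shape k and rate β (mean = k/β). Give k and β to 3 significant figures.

k ≈ 1.86, β ≈ 0.0124

For Gamma(k, rate β): mean = k/β, variance = k/β², so CV = 1/√k.
CV = SD/mean = 110/150 = 0.7333, hence k = 1/CV² = 1.86.
Then β = k/mean = 1.86/150 = 0.0124.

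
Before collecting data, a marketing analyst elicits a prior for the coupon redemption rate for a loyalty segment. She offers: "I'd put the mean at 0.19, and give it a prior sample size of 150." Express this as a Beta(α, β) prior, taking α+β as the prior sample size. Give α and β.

Under the effective-sample-size interpretation, Beta(α, β) has prior mean α/(α+β) and prior sample size α+β.
So α+β = 150 and α/(α+β) = 0.19, giving α = 0.19·150 = 28.5 and β = 150 − 28.5 = 121.5.

α = 28.5, β = 121.5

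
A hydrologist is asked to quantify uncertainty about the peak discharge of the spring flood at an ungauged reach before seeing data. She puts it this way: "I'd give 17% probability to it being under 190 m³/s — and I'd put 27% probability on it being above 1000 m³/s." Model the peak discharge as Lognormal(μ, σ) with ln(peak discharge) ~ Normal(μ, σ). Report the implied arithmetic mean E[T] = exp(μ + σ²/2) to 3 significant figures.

If T ~ Lognormal(μ,σ) then ln T ~ Normal(μ,σ), so the p-quantile of ln T is μ + z_p·σ.
ln(190) = 5.247 and ln(1000) = 6.908; z_{0.17} = -0.9542, z_{0.73} = 0.6128.
σ = (6.908 − 5.247)/(0.6128 − (-0.9542)) = 1.060.
μ = 5.247 − (-0.9542)·1.060 = 6.258.
E[T] = exp(μ + σ²/2) = exp(6.258 + 0.5616) = 916 m³/s.

E[T] ≈ 916 m³/s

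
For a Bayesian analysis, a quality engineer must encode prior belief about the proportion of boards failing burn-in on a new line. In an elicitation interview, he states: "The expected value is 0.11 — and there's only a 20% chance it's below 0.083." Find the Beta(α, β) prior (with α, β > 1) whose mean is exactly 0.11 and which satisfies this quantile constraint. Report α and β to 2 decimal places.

α ≈ 10.84, β ≈ 87.73

With mean 0.11 fixed, write α = 0.11s, β = 0.89s where s = α+β.
Need P(θ < 0.083) = 0.2 under Beta(0.11s, 0.89s). Normal approximation: (q−m)/√(m(1−m)/s) ≈ z_{0.2} = -0.842, so s ≈ 0.11·0.89·(-0.842)²/(0.083−0.11)² = 95.1.
At s = 95.1: P(θ<0.083) ≈ 0.205. Adjusting to match 0.2 gives s ≈ 98.58.
So α = 0.11·98.58 ≈ 10.84, β = 0.89·98.58 ≈ 87.73.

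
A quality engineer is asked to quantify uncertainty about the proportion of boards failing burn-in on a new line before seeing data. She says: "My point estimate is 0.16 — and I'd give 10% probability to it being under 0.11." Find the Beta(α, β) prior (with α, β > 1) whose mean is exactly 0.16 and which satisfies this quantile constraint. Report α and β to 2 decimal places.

α ≈ 12.93, β ≈ 67.86

With mean 0.16 fixed, write α = 0.16s, β = 0.84s where s = α+β.
Need P(θ < 0.11) = 0.1 under Beta(0.16s, 0.84s). Normal approximation: (q−m)/√(m(1−m)/s) ≈ z_{0.1} = -1.28, so s ≈ 0.16·0.84·(-1.28)²/(0.11−0.16)² = 88.3.
At s = 88.3: P(θ<0.11) ≈ 0.089. Adjusting to match 0.1 gives s ≈ 80.79.
So α = 0.16·80.79 ≈ 12.93, β = 0.84·80.79 ≈ 67.86.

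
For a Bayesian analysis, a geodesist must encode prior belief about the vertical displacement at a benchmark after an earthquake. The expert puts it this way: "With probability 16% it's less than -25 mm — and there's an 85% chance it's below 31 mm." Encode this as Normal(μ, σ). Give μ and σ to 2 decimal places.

The p-quantile of Normal(μ,σ) is μ + z_p·σ, with z_{0.16} = -0.9945 and z_{0.85} = 1.036.
Eliminate σ: μ = (z₂·x₁ − z₁·x₂)/(z₂ − z₁) = (1.036·-25 − (-0.9945)·31)/2.031 = 2.42.
Then σ = (x₂ − x₁)/(z₂ − z₁) = (31 − -25)/2.031 = 27.57.

μ = 2.42, σ = 27.57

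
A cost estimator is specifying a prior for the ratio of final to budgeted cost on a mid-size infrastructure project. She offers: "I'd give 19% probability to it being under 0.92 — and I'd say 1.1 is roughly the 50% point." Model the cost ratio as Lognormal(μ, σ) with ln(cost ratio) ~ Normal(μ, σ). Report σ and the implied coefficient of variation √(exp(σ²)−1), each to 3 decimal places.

σ ≈ 0.204, CV ≈ 0.206

If T ~ Lognormal(μ,σ) then ln T ~ Normal(μ,σ), so the p-quantile of ln T is μ + z_p·σ.
ln(0.92) = -0.08338 and ln(1.1) = 0.09531; z_{0.19} = -0.8779, z_{0.5} = 0.
σ = (0.09531 − -0.08338)/(0 − (-0.8779)) = 0.204.
μ = -0.08338 − (-0.8779)·0.204 = 0.095.
CV = √(exp(σ²)−1) = √(exp(0.0414)−1) = 0.206.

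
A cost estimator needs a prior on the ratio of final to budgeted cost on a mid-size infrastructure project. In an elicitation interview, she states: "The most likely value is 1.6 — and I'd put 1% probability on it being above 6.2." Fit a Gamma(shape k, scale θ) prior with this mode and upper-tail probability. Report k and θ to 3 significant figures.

k ≈ 3.3, θ ≈ 0.696

Gamma(k,θ) with k>1 has mode (k−1)θ, so θ = 1.6/(k−1).
Need P(X < 6.2) = 0.99 with θ tied to k this way. Start at k = 2, θ = 1.6: P(X<6.2) ≈ 0.899.
Too low — raise k to concentrate. Iterating converges to k ≈ 3.3.
Then θ = 1.6/(3.3−1) ≈ 0.696.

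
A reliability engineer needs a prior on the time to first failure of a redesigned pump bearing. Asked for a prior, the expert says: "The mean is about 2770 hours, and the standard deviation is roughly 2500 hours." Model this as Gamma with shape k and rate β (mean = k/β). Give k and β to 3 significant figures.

k ≈ 1.23, β ≈ 0.000443

For Gamma(k, rate β): mean = k/β, variance = k/β², so CV = 1/√k.
CV = SD/mean = 2500/2770 = 0.9025, hence k = 1/CV² = 1.23.
Then β = k/mean = 1.23/2770 = 0.000443.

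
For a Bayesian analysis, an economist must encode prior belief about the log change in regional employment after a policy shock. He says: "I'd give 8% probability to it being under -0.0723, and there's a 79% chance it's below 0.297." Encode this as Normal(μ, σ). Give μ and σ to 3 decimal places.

For Normal(μ,σ), the p-quantile is μ + z_p·σ. Here z_{0.08} = -1.405, z_{0.79} = 0.8064.
So -0.0723 = μ − 1.405σ and 0.297 = μ + 0.8064σ.
Subtracting: σ = (0.297 − -0.0723)/(0.8064 − (-1.405)) = 0.167.
Then μ = -0.0723 − (-1.405)·0.167 = 0.162.

μ = 0.162, σ = 0.167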